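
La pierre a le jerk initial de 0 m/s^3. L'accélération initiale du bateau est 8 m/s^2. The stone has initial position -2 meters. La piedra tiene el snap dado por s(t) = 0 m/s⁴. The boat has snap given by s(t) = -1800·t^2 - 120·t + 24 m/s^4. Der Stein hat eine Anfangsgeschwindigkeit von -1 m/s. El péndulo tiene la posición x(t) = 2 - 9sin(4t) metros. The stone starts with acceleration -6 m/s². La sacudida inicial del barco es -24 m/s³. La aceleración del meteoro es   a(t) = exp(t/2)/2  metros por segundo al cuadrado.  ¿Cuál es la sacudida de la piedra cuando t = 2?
Para resolver esto, necesitamos tomar 1 integral de nuestra ecuación del snap s(t) = 0. La antiderivada del snap es la sacudida. Usando j(0) = 0, obtenemos j(t) = 0. Tenemos la sacudida j(t) = 0. Sustituyendo t = 2: j(2) = 0.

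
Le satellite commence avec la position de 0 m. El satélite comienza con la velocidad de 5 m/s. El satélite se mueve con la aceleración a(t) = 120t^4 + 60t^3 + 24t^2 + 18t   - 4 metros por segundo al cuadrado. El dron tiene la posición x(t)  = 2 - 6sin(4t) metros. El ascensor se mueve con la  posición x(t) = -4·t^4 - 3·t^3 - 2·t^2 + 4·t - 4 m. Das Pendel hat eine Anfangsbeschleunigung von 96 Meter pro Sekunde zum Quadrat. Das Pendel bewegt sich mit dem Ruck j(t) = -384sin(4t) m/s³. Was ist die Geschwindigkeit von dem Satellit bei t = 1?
Ausgehend von der Beschleunigung a(t) = 120·t^4 + 60·t^3 + 24·t^2 + 18·t - 4, nehmen wir 1 Stammfunktion. Das Integral von der Beschleunigung ist die Geschwindigkeit. Mit v(0) = 5 erhalten wir v(t) = 24·t^5 + 15·t^4 + 8·t^3 + 9·t^2 - 4·t + 5. Mit v(t) = 24·t^5 + 15·t^4 + 8·t^3 + 9·t^2 - 4·t + 5 und Einsetzen von t = 1, finden wir v = 57.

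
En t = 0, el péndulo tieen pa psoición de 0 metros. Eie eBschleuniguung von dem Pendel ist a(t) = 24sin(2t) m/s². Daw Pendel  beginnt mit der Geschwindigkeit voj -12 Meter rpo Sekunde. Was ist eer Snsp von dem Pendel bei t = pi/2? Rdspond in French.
En partant de l'accélération a(t) = 24·sin(2·t), nous prenons 2 dérivées. En dérivant l'accélération, nous obtenons le jerk: j(t) = 48·cos(2·t). En dérivant le jerk, nous obtenons le snap: s(t) = -96·sin(2·t). Nous avons le snap s(t) = -96·sin(2·t). En substituant t = pi/2: s(pi/2) = 0.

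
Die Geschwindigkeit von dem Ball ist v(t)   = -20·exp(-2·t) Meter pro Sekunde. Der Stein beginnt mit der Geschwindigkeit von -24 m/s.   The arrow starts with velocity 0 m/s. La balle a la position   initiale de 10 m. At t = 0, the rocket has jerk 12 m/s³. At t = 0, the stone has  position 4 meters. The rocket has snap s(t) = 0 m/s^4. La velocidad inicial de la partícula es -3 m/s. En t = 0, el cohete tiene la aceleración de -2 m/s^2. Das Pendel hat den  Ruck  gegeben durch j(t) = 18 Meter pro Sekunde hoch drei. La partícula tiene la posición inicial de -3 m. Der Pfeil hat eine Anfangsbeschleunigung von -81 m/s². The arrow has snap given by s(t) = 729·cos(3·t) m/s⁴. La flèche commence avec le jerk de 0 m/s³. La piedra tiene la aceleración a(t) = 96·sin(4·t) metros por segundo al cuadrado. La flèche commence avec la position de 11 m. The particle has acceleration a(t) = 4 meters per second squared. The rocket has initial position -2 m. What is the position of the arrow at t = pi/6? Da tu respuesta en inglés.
We need to integrate our snap equation s(t) = 729·cos(3·t) 4 times. Finding the antiderivative of s(t) and using j(0) = 0: j(t) = 243·sin(3·t). The integral of jerk, with a(0) = -81, gives acceleration: a(t) = -81·cos(3·t). Integrating acceleration and using the initial condition v(0) = 0, we get v(t) = -27·sin(3·t). The antiderivative of velocity is position. Using x(0) = 11, we get x(t) = 9·cos(3·t) + 2. Using x(t) = 9·cos(3·t) + 2 and substituting t = pi/6, we find x = 2.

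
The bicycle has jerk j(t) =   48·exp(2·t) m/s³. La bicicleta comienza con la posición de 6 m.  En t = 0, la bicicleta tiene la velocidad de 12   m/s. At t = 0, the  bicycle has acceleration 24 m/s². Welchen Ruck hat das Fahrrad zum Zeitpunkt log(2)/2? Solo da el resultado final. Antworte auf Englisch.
The jerk at t = log(2)/2 is j = 96.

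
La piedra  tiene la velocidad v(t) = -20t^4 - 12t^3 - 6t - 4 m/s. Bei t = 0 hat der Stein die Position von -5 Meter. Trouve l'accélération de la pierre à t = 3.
En partant de la vitesse v(t) = -20·t^4 - 12·t^3 - 6·t - 4, nous prenons 1 dérivée. La dérivée de la vitesse donne l'accélération: a(t) = -80·t^3 - 36·t^2 - 6. Nous avons l'accélération a(t) = -80·t^3 - 36·t^2 - 6. En substituant t = 3: a(3) = -2490.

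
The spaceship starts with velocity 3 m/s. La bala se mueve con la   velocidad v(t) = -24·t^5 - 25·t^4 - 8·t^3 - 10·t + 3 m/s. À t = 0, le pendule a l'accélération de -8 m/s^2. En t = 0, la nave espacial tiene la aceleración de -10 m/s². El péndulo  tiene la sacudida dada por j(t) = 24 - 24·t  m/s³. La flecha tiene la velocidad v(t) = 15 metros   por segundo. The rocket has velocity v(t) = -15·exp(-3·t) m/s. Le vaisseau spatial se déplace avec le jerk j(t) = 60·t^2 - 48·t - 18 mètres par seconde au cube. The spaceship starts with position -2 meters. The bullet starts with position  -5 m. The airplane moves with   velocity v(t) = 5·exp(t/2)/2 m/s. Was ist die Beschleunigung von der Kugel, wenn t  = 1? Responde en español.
Para resolver esto, necesitamos tomar 1 derivada de nuestra ecuación de la velocidad v(t) = -24·t^5 - 25·t^4 - 8·t^3 - 10·t + 3. Derivando la velocidad, obtenemos la aceleración: a(t) = -120·t^4 - 100·t^3 - 24·t^2 - 10. Usando a(t) = -120·t^4 - 100·t^3 - 24·t^2 - 10 y sustituyendo t = 1, encontramos a = -254.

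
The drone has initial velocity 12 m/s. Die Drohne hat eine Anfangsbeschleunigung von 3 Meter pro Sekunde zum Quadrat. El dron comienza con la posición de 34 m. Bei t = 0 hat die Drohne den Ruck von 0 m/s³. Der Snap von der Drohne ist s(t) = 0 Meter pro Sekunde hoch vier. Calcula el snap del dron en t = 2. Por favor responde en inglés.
We have snap s(t) = 0. Substituting t = 2: s(2) = 0.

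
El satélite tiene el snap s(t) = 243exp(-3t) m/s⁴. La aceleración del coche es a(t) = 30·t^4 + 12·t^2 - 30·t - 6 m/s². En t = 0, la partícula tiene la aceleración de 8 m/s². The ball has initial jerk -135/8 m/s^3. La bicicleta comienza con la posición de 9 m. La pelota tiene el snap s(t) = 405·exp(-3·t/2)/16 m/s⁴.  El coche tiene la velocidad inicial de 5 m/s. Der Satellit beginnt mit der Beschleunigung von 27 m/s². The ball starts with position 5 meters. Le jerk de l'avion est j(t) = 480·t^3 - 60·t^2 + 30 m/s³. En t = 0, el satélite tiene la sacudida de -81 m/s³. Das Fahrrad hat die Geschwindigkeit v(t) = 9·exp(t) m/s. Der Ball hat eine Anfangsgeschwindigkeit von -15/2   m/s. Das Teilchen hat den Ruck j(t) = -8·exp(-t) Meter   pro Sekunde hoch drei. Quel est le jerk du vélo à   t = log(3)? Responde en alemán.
Um dies zu lösen, müssen wir 2 Ableitungen unserer Gleichung für die Geschwindigkeit v(t) = 9·exp(t) nehmen. Die Ableitung von der Geschwindigkeit ergibt die Beschleunigung: a(t) = 9·exp(t). Die Ableitung von der Beschleunigung ergibt den Ruck: j(t) = 9·exp(t). Aus der Gleichung für den Ruck j(t) = 9·exp(t), setzen wir t = log(3) ein und erhalten j = 27.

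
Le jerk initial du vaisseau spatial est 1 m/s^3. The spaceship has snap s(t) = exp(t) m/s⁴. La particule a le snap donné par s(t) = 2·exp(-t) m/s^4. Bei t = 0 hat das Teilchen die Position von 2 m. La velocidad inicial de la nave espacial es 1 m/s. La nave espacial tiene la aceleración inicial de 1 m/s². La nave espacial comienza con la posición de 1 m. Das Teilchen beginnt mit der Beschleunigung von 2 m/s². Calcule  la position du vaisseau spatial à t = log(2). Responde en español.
Partiendo del snap s(t) = exp(t), tomamos 4 antiderivadas. La integral del snap, con j(0) = 1, da la sacudida: j(t) = exp(t). Integrando la sacudida y usando la condición inicial a(0) = 1, obtenemos a(t) = exp(t). La integral de la aceleración, con v(0) = 1, da la velocidad: v(t) = exp(t). Integrando la velocidad y usando la condición inicial x(0) = 1, obtenemos x(t) = exp(t). Tenemos la posición x(t) = exp(t). Sustituyendo t = log(2): x(log(2)) = 2.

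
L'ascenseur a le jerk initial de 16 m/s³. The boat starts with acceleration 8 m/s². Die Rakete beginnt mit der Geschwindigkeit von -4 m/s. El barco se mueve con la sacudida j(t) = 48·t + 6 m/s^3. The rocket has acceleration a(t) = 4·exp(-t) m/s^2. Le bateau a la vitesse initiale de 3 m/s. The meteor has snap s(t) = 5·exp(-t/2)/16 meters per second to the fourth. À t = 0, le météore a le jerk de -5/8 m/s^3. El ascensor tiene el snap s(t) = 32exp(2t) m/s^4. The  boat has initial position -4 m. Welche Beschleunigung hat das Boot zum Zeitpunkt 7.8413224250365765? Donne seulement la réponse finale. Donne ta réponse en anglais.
The answer is 1530.72003151138.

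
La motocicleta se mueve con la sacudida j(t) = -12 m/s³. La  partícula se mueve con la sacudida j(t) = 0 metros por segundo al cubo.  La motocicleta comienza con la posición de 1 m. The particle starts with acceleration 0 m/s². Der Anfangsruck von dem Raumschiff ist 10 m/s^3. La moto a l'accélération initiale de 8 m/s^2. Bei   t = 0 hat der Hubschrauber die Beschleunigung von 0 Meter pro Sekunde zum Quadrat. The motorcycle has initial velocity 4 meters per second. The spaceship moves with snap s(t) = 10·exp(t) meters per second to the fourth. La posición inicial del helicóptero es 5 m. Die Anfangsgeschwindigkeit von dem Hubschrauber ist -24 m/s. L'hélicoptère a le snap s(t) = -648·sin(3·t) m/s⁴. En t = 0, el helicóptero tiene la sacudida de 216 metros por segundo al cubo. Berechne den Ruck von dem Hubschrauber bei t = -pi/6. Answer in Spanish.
Para resolver esto, necesitamos tomar 1 integral de nuestra ecuación del snap s(t) = -648·sin(3·t). Tomando ∫s(t)dt y aplicando j(0) = 216, encontramos j(t) = 216·cos(3·t). De la ecuación de la sacudida j(t) = 216·cos(3·t), sustituimos t = -pi/6 para obtener j = 0.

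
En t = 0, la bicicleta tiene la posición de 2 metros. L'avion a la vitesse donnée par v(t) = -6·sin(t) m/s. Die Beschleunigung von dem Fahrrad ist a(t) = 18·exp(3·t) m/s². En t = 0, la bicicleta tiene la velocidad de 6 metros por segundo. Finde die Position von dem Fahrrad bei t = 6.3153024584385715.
Um dies zu lösen, müssen wir 2 Integrale unserer Gleichung für die Beschleunigung a(t) = 18·exp(3·t) finden. Durch Integration von der Beschleunigung und Verwendung der Anfangsbedingung v(0) = 6, erhalten wir v(t) = 6·exp(3·t). Durch Integration von der Geschwindigkeit und Verwendung der Anfangsbedingung x(0) = 2, erhalten wir x(t) = 2·exp(3·t). Wir haben die Position x(t) = 2·exp(3·t). Durch Einsetzen von t = 6.3153024584385715: x(6.3153024584385715) = 338168400.557669.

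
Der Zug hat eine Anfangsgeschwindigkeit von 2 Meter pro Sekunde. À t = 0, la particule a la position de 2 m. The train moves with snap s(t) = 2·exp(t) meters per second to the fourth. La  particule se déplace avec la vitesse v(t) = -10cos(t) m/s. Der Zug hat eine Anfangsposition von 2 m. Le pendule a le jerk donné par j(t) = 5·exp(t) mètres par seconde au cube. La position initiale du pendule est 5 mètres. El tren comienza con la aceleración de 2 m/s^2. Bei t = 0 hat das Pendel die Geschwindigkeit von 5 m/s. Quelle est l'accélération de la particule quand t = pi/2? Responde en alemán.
Ausgehend von der Geschwindigkeit v(t) = -10·cos(t), nehmen wir 1 Ableitung. Mit d/dt von v(t) finden wir a(t) = 10·sin(t). Aus der Gleichung für die Beschleunigung a(t) = 10·sin(t), setzen wir t = pi/2 ein und erhalten a = 10.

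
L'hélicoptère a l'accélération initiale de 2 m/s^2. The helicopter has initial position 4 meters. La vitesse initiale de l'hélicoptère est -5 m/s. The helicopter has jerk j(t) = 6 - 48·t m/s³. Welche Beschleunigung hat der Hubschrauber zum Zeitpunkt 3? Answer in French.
Nous devons trouver la primitive de notre équation du jerk j(t) = 6 - 48·t 1 fois. La primitive du jerk, avec a(0) = 2, donne l'accélération: a(t) = -24·t^2 + 6·t + 2. Nous avons l'accélération a(t) = -24·t^2 + 6·t + 2. En substituant t = 3: a(3) = -196.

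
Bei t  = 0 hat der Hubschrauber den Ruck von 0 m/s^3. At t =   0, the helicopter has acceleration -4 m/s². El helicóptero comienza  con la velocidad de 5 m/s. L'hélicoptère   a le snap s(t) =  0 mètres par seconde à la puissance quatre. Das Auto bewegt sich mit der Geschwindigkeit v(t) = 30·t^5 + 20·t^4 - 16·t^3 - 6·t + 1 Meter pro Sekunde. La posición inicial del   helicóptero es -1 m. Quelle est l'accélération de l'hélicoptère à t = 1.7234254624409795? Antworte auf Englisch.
To find the answer, we compute 2 integrals of s(t) = 0. The antiderivative of snap, with j(0) = 0, gives jerk: j(t) = 0. Taking ∫j(t)dt and applying a(0) = -4, we find a(t) = -4. Using a(t) = -4 and substituting t = 1.7234254624409795, we find a = -4.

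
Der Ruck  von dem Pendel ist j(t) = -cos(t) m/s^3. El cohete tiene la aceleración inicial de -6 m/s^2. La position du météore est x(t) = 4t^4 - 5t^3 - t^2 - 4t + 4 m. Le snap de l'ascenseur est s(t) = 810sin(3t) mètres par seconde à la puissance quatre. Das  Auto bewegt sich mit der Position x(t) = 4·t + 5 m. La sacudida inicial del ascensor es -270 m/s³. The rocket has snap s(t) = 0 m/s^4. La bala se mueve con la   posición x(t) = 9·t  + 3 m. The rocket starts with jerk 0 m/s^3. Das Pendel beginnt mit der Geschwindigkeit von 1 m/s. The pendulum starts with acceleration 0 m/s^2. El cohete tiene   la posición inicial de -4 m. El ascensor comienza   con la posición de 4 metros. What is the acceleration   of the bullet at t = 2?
Starting from position x(t) = 9·t + 3, we take 2 derivatives. Differentiating position, we get velocity: v(t) = 9. The derivative of velocity gives acceleration: a(t) = 0. We have acceleration a(t) = 0. Substituting t = 2: a(2) = 0.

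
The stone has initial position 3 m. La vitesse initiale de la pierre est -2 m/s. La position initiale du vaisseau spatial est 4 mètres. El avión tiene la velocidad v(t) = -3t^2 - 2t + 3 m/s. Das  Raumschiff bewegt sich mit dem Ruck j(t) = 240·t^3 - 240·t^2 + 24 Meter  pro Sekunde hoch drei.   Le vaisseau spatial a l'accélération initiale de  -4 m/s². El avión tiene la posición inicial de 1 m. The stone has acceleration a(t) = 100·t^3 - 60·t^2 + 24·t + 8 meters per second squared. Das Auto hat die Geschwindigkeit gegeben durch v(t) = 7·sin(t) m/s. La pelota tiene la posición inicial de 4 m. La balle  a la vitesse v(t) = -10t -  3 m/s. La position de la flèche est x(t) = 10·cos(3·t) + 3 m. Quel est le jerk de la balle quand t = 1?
Nous devons dériver notre équation de la vitesse v(t) = -10·t - 3 2 fois. En prenant d/dt de v(t), nous trouvons a(t) = -10. La dérivée de l'accélération donne le jerk: j(t) = 0. Nous avons le jerk j(t) = 0. En substituant t = 1: j(1) = 0.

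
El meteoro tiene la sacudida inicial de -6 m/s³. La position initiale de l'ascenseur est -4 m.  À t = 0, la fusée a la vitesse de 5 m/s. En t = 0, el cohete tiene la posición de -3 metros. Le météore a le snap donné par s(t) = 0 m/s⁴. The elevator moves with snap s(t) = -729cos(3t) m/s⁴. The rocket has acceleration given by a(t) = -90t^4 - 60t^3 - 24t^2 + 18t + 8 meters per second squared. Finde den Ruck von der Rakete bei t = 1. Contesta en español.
Debemos derivar nuestra ecuación de la aceleración a(t) = -90·t^4 - 60·t^3 - 24·t^2 + 18·t + 8 1 vez. La derivada de la aceleración da la sacudida: j(t) = -360·t^3 - 180·t^2 - 48·t + 18. De la ecuación de la sacudida j(t) = -360·t^3 - 180·t^2 - 48·t + 18, sustituimos t = 1 para obtener j = -570.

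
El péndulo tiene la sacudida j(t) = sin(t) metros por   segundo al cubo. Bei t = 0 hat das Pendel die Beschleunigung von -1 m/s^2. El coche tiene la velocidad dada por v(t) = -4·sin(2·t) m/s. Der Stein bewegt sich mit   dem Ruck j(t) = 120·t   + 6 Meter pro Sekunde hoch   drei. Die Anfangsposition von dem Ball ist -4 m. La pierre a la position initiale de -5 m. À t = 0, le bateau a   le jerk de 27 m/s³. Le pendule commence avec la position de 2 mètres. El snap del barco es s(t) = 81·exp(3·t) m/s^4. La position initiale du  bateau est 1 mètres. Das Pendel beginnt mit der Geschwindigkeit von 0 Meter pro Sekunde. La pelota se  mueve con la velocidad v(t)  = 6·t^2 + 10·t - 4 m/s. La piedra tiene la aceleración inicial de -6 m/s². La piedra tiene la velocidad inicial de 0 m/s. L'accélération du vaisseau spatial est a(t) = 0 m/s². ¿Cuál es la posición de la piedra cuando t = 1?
Debemos encontrar la integral de nuestra ecuación de la sacudida j(t) = 120·t + 6 3 veces. Tomando ∫j(t)dt y aplicando a(0) = -6, encontramos a(t) = 60·t^2 + 6·t - 6. Integrando la aceleración y usando la condición inicial v(0) = 0, obtenemos v(t) = t·(20·t^2 + 3·t - 6). Tomando ∫v(t)dt y aplicando x(0) = -5, encontramos x(t) = 5·t^4 + t^3 - 3·t^2 - 5. Usando x(t) = 5·t^4 + t^3 - 3·t^2 - 5 y sustituyendo t = 1, encontramos x = -2.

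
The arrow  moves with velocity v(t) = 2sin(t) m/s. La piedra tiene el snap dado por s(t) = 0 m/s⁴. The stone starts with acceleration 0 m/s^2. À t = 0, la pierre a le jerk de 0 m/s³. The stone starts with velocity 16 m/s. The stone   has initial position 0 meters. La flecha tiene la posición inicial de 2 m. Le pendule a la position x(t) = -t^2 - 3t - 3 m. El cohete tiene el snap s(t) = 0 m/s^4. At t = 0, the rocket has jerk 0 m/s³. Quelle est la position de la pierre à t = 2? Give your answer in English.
To find the answer, we compute 4 integrals of s(t) = 0. Integrating snap and using the initial condition j(0) = 0, we get j(t) = 0. Finding the antiderivative of j(t) and using a(0) = 0: a(t) = 0. The antiderivative of acceleration, with v(0) = 16, gives velocity: v(t) = 16. The antiderivative of velocity, with x(0) = 0, gives position: x(t) = 16·t. From the given position equation x(t) = 16·t, we substitute t = 2 to get x = 32.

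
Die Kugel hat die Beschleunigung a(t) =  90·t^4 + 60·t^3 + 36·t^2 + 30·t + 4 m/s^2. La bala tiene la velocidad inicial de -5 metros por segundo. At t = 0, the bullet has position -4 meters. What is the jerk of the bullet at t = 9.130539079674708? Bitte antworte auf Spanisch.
Partiendo de la aceleración a(t) = 90·t^4 + 60·t^3 + 36·t^2 + 30·t + 4, tomamos 1 derivada. La derivada de la aceleración da la sacudida: j(t) = 360·t^3 + 180·t^2 + 72·t + 30. Tenemos la sacudida j(t) = 360·t^3 + 180·t^2 + 72·t + 30. Sustituyendo t = 9.130539079674708: j(9.130539079674708) = 289719.405390057.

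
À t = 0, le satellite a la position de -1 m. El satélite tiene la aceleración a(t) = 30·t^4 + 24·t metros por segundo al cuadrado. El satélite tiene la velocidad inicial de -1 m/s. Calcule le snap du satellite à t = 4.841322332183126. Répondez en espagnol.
Debemos derivar nuestra ecuación de la aceleración a(t) = 30·t^4 + 24·t 2 veces. Tomando d/dt de a(t), encontramos j(t) = 120·t^3 + 24. Tomando d/dt de j(t), encontramos s(t) = 360·t^2. De la ecuación del snap s(t) = 360·t^2, sustituimos t = 4.841322332183126 para obtener s = 8437.82469267422.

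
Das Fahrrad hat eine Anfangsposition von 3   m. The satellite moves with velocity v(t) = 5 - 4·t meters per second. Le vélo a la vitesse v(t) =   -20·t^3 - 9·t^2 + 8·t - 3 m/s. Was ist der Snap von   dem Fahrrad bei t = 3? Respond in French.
En partant de la vitesse v(t) = -20·t^3 - 9·t^2 + 8·t - 3, nous prenons 3 dérivées. En dérivant la vitesse, nous obtenons l'accélération: a(t) = -60·t^2 - 18·t + 8. En dérivant l'accélération, nous obtenons le jerk: j(t) = -120·t - 18. En prenant d/dt de j(t), nous trouvons s(t) = -120. En utilisant s(t) = -120 et en substituant t = 3, nous trouvons s = -120.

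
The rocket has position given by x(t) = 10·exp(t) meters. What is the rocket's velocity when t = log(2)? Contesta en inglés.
To solve this, we need to take 1 derivative of our position equation x(t) = 10·exp(t). Differentiating position, we get velocity: v(t) = 10·exp(t). We have velocity v(t) = 10·exp(t). Substituting t = log(2): v(log(2)) = 20.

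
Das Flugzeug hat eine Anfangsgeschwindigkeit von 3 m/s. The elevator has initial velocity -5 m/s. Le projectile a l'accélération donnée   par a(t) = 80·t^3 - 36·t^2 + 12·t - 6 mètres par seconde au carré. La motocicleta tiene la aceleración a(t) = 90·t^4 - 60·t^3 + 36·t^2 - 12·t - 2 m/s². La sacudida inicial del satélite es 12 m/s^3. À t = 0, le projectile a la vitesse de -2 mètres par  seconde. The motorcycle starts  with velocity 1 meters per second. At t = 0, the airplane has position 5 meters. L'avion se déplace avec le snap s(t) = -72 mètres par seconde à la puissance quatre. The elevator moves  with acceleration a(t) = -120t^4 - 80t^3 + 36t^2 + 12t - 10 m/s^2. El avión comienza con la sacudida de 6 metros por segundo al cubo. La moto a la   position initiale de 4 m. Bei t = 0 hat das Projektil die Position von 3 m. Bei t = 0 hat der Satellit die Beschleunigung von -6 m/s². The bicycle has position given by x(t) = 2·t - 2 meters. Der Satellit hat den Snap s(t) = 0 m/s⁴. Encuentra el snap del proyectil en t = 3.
Para resolver esto, necesitamos tomar 2 derivadas de nuestra ecuación de la aceleración a(t) = 80·t^3 - 36·t^2 + 12·t - 6. La derivada de la aceleración da la sacudida: j(t) = 240·t^2 - 72·t + 12. Tomando d/dt de j(t), encontramos s(t) = 480·t - 72. Tenemos el snap s(t) = 480·t - 72. Sustituyendo t = 3: s(3) = 1368.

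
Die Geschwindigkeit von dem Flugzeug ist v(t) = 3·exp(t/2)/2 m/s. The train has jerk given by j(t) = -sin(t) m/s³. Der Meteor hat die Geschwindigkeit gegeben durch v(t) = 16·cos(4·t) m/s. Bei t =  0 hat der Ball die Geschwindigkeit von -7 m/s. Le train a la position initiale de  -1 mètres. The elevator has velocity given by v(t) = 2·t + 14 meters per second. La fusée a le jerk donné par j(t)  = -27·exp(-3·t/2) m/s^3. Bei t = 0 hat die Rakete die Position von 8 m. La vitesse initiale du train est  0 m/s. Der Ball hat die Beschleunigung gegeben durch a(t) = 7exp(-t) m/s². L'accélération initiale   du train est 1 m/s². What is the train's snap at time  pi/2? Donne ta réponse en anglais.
Starting from jerk j(t) = -sin(t), we take 1 derivative. Taking d/dt of j(t), we find s(t) = -cos(t). Using s(t) = -cos(t) and substituting t = pi/2, we find s = 0.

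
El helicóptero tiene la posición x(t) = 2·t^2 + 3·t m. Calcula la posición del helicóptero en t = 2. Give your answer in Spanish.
Tenemos la posición x(t) = 2·t^2 + 3·t. Sustituyendo t = 2: x(2) = 14.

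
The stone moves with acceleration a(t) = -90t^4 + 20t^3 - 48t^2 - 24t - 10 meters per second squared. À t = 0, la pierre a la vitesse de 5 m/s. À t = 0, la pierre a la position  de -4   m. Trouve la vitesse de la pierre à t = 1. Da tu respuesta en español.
Debemos encontrar la integral de nuestra ecuación de la aceleración a(t) = -90·t^4 + 20·t^3 - 48·t^2 - 24·t - 10 1 vez. La antiderivada de la aceleración, con v(0) = 5, da la velocidad: v(t) = -18·t^5 + 5·t^4 - 16·t^3 - 12·t^2 - 10·t + 5. Usando v(t) = -18·t^5 + 5·t^4 - 16·t^3 - 12·t^2 - 10·t + 5 y sustituyendo t = 1, encontramos v = -46.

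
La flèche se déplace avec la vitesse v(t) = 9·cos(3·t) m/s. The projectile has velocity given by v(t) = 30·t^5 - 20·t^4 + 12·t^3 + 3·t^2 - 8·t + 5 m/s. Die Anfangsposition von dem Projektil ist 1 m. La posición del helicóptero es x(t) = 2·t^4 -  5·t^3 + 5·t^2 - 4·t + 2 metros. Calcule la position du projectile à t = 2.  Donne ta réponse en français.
Nous devons trouver la primitive de notre équation de la vitesse v(t) = 30·t^5 - 20·t^4 + 12·t^3 + 3·t^2 - 8·t + 5 1 fois. En intégrant la vitesse et en utilisant la condition initiale x(0) = 1, nous obtenons x(t) = 5·t^6 - 4·t^5 + 3·t^4 + t^3 - 4·t^2 + 5·t + 1. Nous avons la position x(t) = 5·t^6 - 4·t^5 + 3·t^4 + t^3 - 4·t^2 + 5·t + 1. En substituant t = 2: x(2) = 243.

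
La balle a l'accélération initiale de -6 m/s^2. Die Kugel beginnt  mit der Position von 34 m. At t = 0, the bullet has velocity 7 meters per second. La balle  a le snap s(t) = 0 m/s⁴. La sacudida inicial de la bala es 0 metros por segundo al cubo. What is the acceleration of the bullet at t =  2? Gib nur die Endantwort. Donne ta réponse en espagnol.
La respuesta es -6.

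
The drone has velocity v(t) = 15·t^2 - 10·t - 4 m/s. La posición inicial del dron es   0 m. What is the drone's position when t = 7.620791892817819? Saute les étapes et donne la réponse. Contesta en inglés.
The position at t = 7.620791892817819 is x = 1892.07791045986.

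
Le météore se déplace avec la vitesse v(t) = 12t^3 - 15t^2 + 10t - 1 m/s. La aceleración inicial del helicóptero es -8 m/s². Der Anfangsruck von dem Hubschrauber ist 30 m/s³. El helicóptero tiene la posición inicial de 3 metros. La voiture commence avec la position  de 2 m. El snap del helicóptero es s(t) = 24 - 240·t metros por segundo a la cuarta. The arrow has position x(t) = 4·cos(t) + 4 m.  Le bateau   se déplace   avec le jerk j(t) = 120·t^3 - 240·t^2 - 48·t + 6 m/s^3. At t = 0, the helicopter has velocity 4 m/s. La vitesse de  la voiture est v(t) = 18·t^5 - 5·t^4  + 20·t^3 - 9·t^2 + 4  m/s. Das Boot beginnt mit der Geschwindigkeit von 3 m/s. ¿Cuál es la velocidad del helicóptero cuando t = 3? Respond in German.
Um dies zu lösen, müssen wir 3 Integrale unserer Gleichung für den Snap s(t) = 24 - 240·t finden. Das Integral von dem Snap, mit j(0) = 30, ergibt den Ruck: j(t) = -120·t^2 + 24·t + 30. Das Integral von dem Ruck ist die Beschleunigung. Mit a(0) = -8 erhalten wir a(t) = -40·t^3 + 12·t^2 + 30·t - 8. Mit ∫a(t)dt und Anwendung von v(0) = 4, finden wir v(t) = -10·t^4 + 4·t^3 + 15·t^2 - 8·t + 4. Aus der Gleichung für die Geschwindigkeit v(t) = -10·t^4 + 4·t^3 + 15·t^2 - 8·t + 4, setzen wir t = 3 ein und erhalten v = -587.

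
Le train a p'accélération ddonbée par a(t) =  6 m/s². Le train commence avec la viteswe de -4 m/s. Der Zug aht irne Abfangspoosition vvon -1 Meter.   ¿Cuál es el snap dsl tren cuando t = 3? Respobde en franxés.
En partant de l'accélération a(t) = 6, nous prenons 2 dérivées. En dérivant l'accélération, nous obtenons le jerk: j(t) = 0. La dérivée du jerk donne le snap: s(t) = 0. En utilisant s(t) = 0 et en substituant t = 3, nous trouvons s = 0.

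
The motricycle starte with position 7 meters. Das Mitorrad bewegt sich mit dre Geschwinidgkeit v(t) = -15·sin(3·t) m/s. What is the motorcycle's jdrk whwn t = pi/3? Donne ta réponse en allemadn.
Ausgehend von der Geschwindigkeit v(t) = -15·sin(3·t), nehmen wir 2 Ableitungen. Durch Ableiten von der Geschwindigkeit erhalten wir die Beschleunigung: a(t) = -45·cos(3·t). Die Ableitung von der Beschleunigung ergibt den Ruck: j(t) = 135·sin(3·t). Mit j(t) = 135·sin(3·t) und Einsetzen von t = pi/3, finden wir j = 0.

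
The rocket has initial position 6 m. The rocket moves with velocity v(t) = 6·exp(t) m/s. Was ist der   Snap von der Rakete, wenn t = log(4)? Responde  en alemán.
Ausgehend von der Geschwindigkeit v(t) = 6·exp(t), nehmen wir 3 Ableitungen. Die Ableitung von der Geschwindigkeit ergibt die Beschleunigung: a(t) = 6·exp(t). Die Ableitung von der Beschleunigung ergibt den Ruck: j(t) = 6·exp(t). Die Ableitung von dem Ruck ergibt den Snap: s(t) = 6·exp(t). Aus der Gleichung für den Snap s(t) = 6·exp(t), setzen wir t = log(4) ein und erhalten s = 24.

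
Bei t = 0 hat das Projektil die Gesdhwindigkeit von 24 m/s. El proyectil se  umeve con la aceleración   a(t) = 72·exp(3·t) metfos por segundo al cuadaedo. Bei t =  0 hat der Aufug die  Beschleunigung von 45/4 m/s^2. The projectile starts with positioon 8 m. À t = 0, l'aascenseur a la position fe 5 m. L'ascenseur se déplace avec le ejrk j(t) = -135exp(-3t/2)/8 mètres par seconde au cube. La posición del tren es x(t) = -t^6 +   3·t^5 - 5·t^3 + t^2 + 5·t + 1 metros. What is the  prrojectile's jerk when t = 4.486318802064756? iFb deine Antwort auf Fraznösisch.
Pour résoudre ceci, nous devons prendre 1 dérivée de notre équation de l'accélération a(t) = 72·exp(3·t). La dérivée de l'accélération donne le jerk: j(t) = 216·exp(3·t). De l'équation du jerk j(t) = 216·exp(3·t), nous substituons t = 4.486318802064756 pour obtenir j = 151218264.879016.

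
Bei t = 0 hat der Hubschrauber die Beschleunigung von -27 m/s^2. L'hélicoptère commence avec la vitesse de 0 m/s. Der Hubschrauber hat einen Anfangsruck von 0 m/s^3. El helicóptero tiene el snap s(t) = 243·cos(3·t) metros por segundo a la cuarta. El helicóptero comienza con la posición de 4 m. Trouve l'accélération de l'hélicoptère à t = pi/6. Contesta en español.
Necesitamos integrar nuestra ecuación del snap s(t) = 243·cos(3·t) 2 veces. Tomando ∫s(t)dt y aplicando j(0) = 0, encontramos j(t) = 81·sin(3·t). Integrando la sacudida y usando la condición inicial a(0) = -27, obtenemos a(t) = -27·cos(3·t). De la ecuación de la aceleración a(t) = -27·cos(3·t), sustituimos t = pi/6 para obtener a = 0.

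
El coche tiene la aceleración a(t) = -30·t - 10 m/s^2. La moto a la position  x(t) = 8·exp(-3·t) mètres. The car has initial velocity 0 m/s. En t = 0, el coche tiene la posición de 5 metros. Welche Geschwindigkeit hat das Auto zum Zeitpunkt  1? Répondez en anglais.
We must find the antiderivative of our acceleration equation a(t) = -30·t - 10 1 time. Finding the antiderivative of a(t) and using v(0) = 0: v(t) = 5·t·(-3·t - 2). Using v(t) = 5·t·(-3·t - 2) and substituting t = 1, we find v = -25.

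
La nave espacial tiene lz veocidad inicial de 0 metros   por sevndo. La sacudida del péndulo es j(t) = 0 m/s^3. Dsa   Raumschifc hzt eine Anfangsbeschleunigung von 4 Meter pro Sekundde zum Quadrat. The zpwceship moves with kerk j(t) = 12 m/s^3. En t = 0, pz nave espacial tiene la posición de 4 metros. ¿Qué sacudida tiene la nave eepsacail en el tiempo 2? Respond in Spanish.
Tenemos la sacudida j(t) = 12. Sustituyendo t = 2: j(2) = 12.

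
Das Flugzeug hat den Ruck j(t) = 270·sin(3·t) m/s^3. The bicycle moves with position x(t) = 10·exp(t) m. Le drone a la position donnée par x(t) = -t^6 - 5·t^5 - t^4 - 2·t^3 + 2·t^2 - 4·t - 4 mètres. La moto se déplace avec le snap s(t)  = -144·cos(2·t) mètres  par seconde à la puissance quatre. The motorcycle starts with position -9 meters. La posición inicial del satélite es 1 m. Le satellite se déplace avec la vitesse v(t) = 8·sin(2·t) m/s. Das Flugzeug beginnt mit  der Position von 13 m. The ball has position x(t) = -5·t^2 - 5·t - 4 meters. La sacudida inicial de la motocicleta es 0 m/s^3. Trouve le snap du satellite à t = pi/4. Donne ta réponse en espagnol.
Partiendo de la velocidad v(t) = 8·sin(2·t), tomamos 3 derivadas. Tomando d/dt de v(t), encontramos a(t) = 16·cos(2·t). Tomando d/dt de a(t), encontramos j(t) = -32·sin(2·t). La derivada de la sacudida da el snap: s(t) = -64·cos(2·t). Usando s(t) = -64·cos(2·t) y sustituyendo t = pi/4, encontramos s = 0.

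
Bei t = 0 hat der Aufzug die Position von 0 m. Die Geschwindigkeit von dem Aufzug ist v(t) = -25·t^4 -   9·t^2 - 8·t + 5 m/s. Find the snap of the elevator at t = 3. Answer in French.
Pour résoudre ceci, nous devons prendre 3 dérivées de notre équation de la vitesse v(t) = -25·t^4 - 9·t^2 - 8·t + 5. La dérivée de la vitesse donne l'accélération: a(t) = -100·t^3 - 18·t - 8. La dérivée de l'accélération donne le jerk: j(t) = -300·t^2 - 18. La dérivée du jerk donne le snap: s(t) = -600·t. En utilisant s(t) = -600·t et en substituant t = 3, nous trouvons s = -1800.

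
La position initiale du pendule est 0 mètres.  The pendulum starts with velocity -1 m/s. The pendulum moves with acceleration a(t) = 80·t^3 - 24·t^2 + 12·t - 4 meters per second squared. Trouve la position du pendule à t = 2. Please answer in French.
Nous devons intégrer notre équation de l'accélération a(t) = 80·t^3 - 24·t^2 + 12·t - 4 2 fois. En prenant ∫a(t)dt et en appliquant v(0) = -1, nous trouvons v(t) = 20·t^4 - 8·t^3 + 6·t^2 - 4·t - 1. En prenant ∫v(t)dt et en appliquant x(0) = 0, nous trouvons x(t) = 4·t^5 - 2·t^4 + 2·t^3 - 2·t^2 - t. Nous avons la position x(t) = 4·t^5 - 2·t^4 + 2·t^3 - 2·t^2 - t. En substituant t = 2: x(2) = 102.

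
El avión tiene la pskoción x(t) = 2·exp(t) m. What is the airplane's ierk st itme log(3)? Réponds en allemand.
Ausgehend von der Position x(t) = 2·exp(t), nehmen wir 3 Ableitungen. Durch Ableiten von der Position erhalten wir die Geschwindigkeit: v(t) = 2·exp(t). Durch Ableiten von der Geschwindigkeit erhalten wir die Beschleunigung: a(t) = 2·exp(t). Durch Ableiten von der Beschleunigung erhalten wir den Ruck: j(t) = 2·exp(t). Wir haben den Ruck j(t) = 2·exp(t). Durch Einsetzen von t = log(3): j(log(3)) = 6.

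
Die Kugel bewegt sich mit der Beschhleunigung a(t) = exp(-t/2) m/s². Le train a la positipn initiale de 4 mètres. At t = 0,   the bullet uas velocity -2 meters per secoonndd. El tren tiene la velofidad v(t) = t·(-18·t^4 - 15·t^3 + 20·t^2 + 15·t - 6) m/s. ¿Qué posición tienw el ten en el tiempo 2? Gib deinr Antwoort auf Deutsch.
Um dies zu lösen, müssen wir 1 Stammfunktion unserer Gleichung für die Geschwindigkeit v(t) = t·(-18·t^4 - 15·t^3 + 20·t^2 + 15·t - 6) finden. Das Integral von der Geschwindigkeit ist die Position. Mit x(0) = 4 erhalten wir x(t) = -3·t^6 - 3·t^5 + 5·t^4 + 5·t^3 - 3·t^2 + 4. Mit x(t) = -3·t^6 - 3·t^5 + 5·t^4 + 5·t^3 - 3·t^2 + 4 und Einsetzen von t = 2, finden wir x = -176.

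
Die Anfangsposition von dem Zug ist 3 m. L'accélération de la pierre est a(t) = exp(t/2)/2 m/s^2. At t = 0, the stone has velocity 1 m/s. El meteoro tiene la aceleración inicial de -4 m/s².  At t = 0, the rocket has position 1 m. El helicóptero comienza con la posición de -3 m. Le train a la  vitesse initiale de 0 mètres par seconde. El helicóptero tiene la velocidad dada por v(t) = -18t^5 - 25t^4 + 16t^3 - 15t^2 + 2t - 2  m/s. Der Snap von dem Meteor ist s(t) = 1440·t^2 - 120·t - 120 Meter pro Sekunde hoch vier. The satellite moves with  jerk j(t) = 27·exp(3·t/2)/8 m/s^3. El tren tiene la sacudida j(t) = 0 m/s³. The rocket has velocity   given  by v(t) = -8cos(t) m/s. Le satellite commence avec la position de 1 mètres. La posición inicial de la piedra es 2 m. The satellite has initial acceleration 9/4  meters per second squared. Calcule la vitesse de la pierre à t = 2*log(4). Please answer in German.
Ausgehend von der Beschleunigung a(t) = exp(t/2)/2, nehmen wir 1 Integral. Die Stammfunktion von der Beschleunigung ist die Geschwindigkeit. Mit v(0) = 1 erhalten wir v(t) = exp(t/2). Mit v(t) = exp(t/2) und Einsetzen von t = 2*log(4), finden wir v = 4.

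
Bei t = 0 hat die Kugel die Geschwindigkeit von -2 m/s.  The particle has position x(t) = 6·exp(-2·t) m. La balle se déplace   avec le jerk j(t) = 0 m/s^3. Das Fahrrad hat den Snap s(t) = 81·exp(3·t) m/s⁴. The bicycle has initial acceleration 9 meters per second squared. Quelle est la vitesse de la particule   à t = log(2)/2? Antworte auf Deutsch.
Wir müssen unsere Gleichung für die Position x(t) = 6·exp(-2·t) 1-mal ableiten. Durch Ableiten von der Position erhalten wir die Geschwindigkeit: v(t) = -12·exp(-2·t). Mit v(t) = -12·exp(-2·t) und Einsetzen von t = log(2)/2, finden wir v = -6.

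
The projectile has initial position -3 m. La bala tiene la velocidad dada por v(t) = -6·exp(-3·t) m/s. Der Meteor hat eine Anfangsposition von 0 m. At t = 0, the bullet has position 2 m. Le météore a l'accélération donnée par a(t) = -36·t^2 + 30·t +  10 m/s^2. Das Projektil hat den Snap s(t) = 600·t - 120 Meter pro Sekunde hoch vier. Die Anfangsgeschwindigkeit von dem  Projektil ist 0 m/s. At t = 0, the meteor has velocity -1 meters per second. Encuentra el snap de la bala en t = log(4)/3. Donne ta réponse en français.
Nous devons dériver notre équation de la vitesse v(t) = -6·exp(-3·t) 3 fois. En prenant d/dt de v(t), nous trouvons a(t) = 18·exp(-3·t). La dérivée de l'accélération donne le jerk: j(t) = -54·exp(-3·t). En prenant d/dt de j(t), nous trouvons s(t) = 162·exp(-3·t). Nous avons le snap s(t) = 162·exp(-3·t). En substituant t = log(4)/3: s(log(4)/3) = 81/2.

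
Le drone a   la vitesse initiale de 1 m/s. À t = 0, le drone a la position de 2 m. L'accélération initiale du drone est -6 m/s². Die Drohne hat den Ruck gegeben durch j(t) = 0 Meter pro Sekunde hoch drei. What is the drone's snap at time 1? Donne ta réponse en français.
En partant du jerk j(t) = 0, nous prenons 1 dérivée. La dérivée du jerk donne le snap: s(t) = 0. Nous avons le snap s(t) = 0. En substituant t = 1: s(1) = 0.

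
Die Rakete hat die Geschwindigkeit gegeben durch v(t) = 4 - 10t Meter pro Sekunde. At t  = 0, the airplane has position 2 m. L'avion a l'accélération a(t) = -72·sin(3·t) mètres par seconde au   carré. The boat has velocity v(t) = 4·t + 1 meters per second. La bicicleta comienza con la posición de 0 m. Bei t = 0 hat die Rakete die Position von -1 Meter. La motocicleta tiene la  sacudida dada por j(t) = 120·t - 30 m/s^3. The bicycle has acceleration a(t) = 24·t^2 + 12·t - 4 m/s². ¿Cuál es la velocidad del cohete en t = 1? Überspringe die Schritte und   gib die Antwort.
v(1) = -6.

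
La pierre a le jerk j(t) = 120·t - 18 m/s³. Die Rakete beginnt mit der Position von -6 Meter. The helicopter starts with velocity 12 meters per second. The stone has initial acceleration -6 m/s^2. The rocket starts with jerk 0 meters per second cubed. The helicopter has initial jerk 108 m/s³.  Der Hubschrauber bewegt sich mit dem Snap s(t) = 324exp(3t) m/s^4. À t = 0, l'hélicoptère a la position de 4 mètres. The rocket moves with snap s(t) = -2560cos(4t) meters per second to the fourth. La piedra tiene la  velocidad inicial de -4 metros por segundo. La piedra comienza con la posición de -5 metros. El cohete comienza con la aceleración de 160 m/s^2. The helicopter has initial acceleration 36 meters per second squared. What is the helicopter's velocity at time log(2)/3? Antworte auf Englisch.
Starting from snap s(t) = 324·exp(3·t), we take 3 antiderivatives. Integrating snap and using the initial condition j(0) = 108, we get j(t) = 108·exp(3·t). The antiderivative of jerk, with a(0) = 36, gives acceleration: a(t) = 36·exp(3·t). The integral of acceleration, with v(0) = 12, gives velocity: v(t) = 12·exp(3·t). From the given velocity equation v(t) = 12·exp(3·t), we substitute t = log(2)/3 to get v = 24.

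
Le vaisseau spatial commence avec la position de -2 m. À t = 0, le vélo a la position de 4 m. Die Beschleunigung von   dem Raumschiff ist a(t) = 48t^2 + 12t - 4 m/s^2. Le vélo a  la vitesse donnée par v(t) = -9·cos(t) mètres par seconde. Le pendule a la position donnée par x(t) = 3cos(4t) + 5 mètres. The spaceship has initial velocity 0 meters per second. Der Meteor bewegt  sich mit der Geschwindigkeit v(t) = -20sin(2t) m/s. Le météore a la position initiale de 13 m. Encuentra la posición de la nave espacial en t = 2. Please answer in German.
Ausgehend von der Beschleunigung a(t) = 48·t^2 + 12·t - 4, nehmen wir 2 Integrale. Das Integral von der Beschleunigung, mit v(0) = 0, ergibt die Geschwindigkeit: v(t) = 2·t·(8·t^2 + 3·t - 2). Durch Integration von der Geschwindigkeit und Verwendung der Anfangsbedingung x(0) = -2, erhalten wir x(t) = 4·t^4 + 2·t^3 - 2·t^2 - 2. Aus der Gleichung für die Position x(t) = 4·t^4 + 2·t^3 - 2·t^2 - 2, setzen wir t = 2 ein und erhalten x = 70.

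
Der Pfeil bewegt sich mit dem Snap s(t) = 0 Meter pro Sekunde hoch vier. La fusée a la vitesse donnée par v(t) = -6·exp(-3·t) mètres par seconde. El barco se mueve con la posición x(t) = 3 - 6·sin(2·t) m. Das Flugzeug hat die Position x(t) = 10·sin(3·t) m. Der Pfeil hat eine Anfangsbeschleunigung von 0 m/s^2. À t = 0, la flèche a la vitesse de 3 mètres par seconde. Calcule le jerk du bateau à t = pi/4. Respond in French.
Pour résoudre ceci, nous devons prendre 3 dérivées de notre équation de la position x(t) = 3 - 6·sin(2·t). La dérivée de la position donne la vitesse: v(t) = -12·cos(2·t). La dérivée de la vitesse donne l'accélération: a(t) = 24·sin(2·t). En prenant d/dt de a(t), nous trouvons j(t) = 48·cos(2·t). De l'équation du jerk j(t) = 48·cos(2·t), nous substituons t = pi/4 pour obtenir j = 0.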